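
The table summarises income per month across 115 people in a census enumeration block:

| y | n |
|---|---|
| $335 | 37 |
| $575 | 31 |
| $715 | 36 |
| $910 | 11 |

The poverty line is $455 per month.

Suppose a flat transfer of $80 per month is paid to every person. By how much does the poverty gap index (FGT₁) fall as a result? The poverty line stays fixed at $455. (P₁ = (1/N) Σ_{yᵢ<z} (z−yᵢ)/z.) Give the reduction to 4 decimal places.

Before: below the line — 37×$335; poverty gap index (FGT₁) = 0.084854.
After the $80 transfer: below the line — 37×$415; poverty gap index (FGT₁) = 0.028285.
Reduction = 0.084854 − 0.028285 = 0.0566.

0.0566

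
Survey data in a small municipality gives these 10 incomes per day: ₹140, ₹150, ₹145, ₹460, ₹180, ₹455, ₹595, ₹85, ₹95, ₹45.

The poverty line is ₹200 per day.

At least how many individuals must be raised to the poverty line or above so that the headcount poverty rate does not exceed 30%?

4

Currently q = 7 of N = 10 are below the line (H = 0.700).
A headcount ratio of at most 30% allows at most ⌊0.30 × 10⌋ = 3 poor individuals.
So at least 7 − 3 = 4 must be lifted.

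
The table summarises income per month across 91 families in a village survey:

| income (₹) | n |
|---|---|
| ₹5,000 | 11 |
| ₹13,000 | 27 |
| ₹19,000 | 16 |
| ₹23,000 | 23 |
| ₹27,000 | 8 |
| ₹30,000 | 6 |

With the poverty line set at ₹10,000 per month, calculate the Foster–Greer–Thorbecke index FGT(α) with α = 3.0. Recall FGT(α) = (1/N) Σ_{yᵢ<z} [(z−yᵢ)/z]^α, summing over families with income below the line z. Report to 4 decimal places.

0.0151

Below the line: 11×₹5,000 (q = 11 of N = 91).
Relative gaps: (10000−5000)/10000 = 0.5000 (×11).
Raised to α = 3.0: 0.12500 (×11).
Sum = 1.375000; FGT(3.0) = 1.375000 / 91 = 0.0151.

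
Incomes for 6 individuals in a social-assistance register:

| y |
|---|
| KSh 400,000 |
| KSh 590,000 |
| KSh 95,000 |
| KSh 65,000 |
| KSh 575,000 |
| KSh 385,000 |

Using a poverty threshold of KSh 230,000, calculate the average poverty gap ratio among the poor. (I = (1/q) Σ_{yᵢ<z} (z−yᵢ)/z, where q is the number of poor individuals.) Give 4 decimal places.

0.6522

Below z: KSh 65,000, KSh 95,000 (q = 2 of N = 6).
Relative gaps: 0.7174, 0.5870; sum = 1.304348.
I averages over the q = 2 poor units only: 1.304348 / 2 = 0.6522.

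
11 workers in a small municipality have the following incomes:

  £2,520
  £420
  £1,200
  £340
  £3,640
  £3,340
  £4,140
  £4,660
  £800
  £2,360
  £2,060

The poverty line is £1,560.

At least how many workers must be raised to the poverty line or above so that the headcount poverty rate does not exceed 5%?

Currently q = 4 of N = 11 are below the line (H = 0.364).
A headcount ratio of at most 5% allows at most ⌊0.05 × 11⌋ = 0 poor workers.
So at least 4 − 0 = 4 must be lifted.

4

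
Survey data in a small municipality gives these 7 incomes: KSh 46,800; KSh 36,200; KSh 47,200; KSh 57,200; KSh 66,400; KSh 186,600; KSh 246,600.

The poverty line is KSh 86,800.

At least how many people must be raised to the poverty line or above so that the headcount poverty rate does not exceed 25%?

4

5 of the 7 people are poor, so H = 5/7 = 0.714.
A headcount ratio of at most 25% allows at most ⌊0.25 × 7⌋ = 1 poor people.
So at least 5 − 1 = 4 must be lifted.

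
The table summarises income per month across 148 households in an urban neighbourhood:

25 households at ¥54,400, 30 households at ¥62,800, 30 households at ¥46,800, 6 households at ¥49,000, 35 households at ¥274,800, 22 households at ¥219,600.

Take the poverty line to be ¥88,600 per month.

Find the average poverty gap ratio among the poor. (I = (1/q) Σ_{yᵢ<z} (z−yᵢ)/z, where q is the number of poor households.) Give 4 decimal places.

Incomes under z: 30×¥46,800, 6×¥49,000, 25×¥54,400, 30×¥62,800 (q = 91 of N = 148).
Shortfall ratios (z−y)/z: 0.4718 (×30), 0.4470 (×6), 0.3860 (×25), 0.2912 (×30); sum = 35.221219.
I averages over the q = 91 poor units only: 35.221219 / 91 = 0.3870.

0.3870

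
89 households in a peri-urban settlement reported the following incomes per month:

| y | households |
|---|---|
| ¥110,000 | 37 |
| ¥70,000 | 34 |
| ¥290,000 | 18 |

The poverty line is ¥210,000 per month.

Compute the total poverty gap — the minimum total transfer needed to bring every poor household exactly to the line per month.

¥8,460,000

Poor units: 34×¥70,000, 37×¥110,000 (q = 71 of N = 89).
Individual gaps: 34×(210000−70000) = 4760000; 37×(210000−110000) = 3700000.
Aggregate gap = ¥8,460,000.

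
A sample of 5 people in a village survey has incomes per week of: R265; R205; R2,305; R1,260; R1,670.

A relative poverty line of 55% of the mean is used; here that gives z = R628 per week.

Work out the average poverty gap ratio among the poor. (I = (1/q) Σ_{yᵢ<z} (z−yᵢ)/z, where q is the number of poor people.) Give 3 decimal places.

Below z: R205, R265 (q = 2 of N = 5).
Relative gaps: 0.6736, 0.5780; sum = 1.251592.
The income-gap ratio divides by q (the poor only): 1.251592 / 2 = 0.626.

0.626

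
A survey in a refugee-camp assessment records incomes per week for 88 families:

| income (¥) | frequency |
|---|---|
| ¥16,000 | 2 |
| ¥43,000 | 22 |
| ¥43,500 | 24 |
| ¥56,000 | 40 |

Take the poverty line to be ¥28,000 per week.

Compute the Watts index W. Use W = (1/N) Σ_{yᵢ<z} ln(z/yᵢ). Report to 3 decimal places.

Below z: 2×¥16,000 (q = 2 of N = 88).
Log gaps: ln(28000/16000) = 0.5596 (×2).
W = 1.119232 / 88 = 0.013.

0.013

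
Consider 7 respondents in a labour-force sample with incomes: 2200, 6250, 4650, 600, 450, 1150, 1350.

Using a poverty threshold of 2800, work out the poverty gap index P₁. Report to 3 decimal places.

Incomes under z: 450, 600, 1150, 1350, 2200 (q = 5 of N = 7).
Normalized shortfalls: (2800−450)/2800 = 0.8393; (2800−600)/2800 = 0.7857; (2800−1150)/2800 = 0.5893; (2800−1350)/2800 = 0.5179; (2800−2200)/2800 = 0.2143.
Σ = 2.946429. Dividing by the full population N = 7 gives P₁ = 0.421.

0.421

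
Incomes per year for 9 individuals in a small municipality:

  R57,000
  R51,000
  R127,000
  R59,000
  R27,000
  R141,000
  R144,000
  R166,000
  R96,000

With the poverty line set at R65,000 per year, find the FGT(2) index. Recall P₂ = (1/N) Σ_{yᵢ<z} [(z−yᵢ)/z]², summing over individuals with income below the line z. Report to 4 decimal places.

0.0458

Below z: R27,000, R51,000, R57,000, R59,000 (q = 4 of N = 9).
Gap ratios (z−y)/z: (65000−27000)/65000 = 0.5846; (65000−51000)/65000 = 0.2154; (65000−57000)/65000 = 0.1231; (65000−59000)/65000 = 0.0923.
Squared: 0.3418; 0.0464; 0.0151; 0.0085.
Sum = 0.411834; P₂ = 0.411834 / 9 = 0.0458.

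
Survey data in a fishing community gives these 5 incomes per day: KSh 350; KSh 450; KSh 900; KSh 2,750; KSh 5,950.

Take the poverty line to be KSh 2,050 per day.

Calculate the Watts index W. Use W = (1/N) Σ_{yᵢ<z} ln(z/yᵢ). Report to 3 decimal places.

0.821

Below z: KSh 350, KSh 450, KSh 900 (q = 3 of N = 5).
Log shortfalls: ln(2050/350) = 1.7677; ln(2050/450) = 1.5163; ln(2050/900) = 0.8232.
W = 4.107210 / 5 = 0.821.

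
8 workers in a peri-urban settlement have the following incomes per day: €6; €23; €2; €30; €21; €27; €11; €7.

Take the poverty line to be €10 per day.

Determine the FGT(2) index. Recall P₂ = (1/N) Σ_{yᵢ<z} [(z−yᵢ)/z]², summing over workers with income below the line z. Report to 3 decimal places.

0.111

Below z: €2, €6, €7 (q = 3 of N = 8).
Shortfall ratios: (10−2)/10 = 0.8000; (10−6)/10 = 0.4000; (10−7)/10 = 0.3000.
Squared: 0.6400; 0.1600; 0.0900.
Sum = 0.890000; P₂ = 0.890000 / 8 = 0.111.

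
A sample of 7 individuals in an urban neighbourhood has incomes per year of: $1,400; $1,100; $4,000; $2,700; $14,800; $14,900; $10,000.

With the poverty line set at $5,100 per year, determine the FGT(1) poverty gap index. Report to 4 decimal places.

0.3137

Incomes under z: $1,100, $1,400, $2,700, $4,000 (q = 4 of N = 7).
Relative gaps: (5100−1100)/5100 = 0.7843; (5100−1400)/5100 = 0.7255; (5100−2700)/5100 = 0.4706; (5100−4000)/5100 = 0.2157.
Σ = 2.196078. Dividing by the full population N = 7 gives P₁ = 0.3137.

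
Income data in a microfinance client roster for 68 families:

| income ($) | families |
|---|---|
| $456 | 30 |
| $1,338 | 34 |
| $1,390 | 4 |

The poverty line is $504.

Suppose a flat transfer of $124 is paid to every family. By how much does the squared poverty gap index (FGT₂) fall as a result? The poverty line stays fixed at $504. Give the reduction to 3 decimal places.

Before: below the line — 30×$456; squared poverty gap index (FGT₂) = 0.00400.
After the $124 transfer: below the line — none; squared poverty gap index (FGT₂) = 0.00000.
Reduction = 0.00400 − 0.00000 = 0.004.

0.004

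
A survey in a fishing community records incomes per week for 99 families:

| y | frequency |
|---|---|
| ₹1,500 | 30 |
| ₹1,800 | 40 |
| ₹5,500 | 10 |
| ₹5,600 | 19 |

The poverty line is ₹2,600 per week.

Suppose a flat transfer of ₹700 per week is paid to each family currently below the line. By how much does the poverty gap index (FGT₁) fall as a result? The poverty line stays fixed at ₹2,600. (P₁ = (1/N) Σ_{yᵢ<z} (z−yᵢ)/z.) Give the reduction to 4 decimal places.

Before: below the line — 30×₹1,500, 40×₹1,800; poverty gap index (FGT₁) = 0.252525.
After the ₹700 transfer: below the line — 30×₹2,200, 40×₹2,500; poverty gap index (FGT₁) = 0.062160.
Reduction = 0.252525 − 0.062160 = 0.1904.

0.1904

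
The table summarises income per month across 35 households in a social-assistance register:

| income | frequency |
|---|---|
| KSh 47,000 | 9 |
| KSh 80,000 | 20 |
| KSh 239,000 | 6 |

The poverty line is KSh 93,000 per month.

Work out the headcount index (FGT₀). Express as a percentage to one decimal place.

29 of the 35 households have income below KSh 93,000.
H = 29/35 = 82.9%.

82.9%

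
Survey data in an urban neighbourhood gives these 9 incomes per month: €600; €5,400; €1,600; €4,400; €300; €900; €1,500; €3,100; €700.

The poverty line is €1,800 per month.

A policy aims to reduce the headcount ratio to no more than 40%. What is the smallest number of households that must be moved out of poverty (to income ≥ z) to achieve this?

3

6 of the 9 households are poor, so H = 6/9 = 0.667.
A headcount ratio of at most 40% allows at most ⌊0.40 × 9⌋ = 3 poor households.
So at least 6 − 3 = 3 must be lifted.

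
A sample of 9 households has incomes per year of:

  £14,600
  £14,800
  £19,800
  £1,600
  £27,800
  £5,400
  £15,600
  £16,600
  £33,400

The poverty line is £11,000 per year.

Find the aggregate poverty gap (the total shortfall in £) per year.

Below z: £1,600, £5,400 (q = 2 of N = 9).
Individual gaps: 11000−1600 = 9400; 11000−5400 = 5600.
Aggregate gap = £15,000.

£15,000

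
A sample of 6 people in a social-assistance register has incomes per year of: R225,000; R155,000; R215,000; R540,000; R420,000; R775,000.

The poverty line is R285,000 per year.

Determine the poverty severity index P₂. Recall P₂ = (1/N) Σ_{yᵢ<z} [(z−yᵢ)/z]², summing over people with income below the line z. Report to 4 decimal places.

Below the line: R155,000, R215,000, R225,000 (q = 3 of N = 6).
Shortfall ratios: (285000−155000)/285000 = 0.4561; (285000−215000)/285000 = 0.2456; (285000−225000)/285000 = 0.2105.
Squared: 0.2081; 0.0603; 0.0443.
Sum = 0.312712; P₂ = 0.312712 / 6 = 0.0521.

0.0521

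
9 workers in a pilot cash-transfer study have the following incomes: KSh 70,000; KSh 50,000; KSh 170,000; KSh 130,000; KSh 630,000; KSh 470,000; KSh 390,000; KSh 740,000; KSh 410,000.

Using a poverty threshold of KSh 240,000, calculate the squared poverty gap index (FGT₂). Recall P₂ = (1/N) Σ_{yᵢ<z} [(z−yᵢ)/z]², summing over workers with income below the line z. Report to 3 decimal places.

0.158

Below z: KSh 50,000, KSh 70,000, KSh 130,000, KSh 170,000 (q = 4 of N = 9).
Gap ratios (z−y)/z: (240000−50000)/240000 = 0.7917; (240000−70000)/240000 = 0.7083; (240000−130000)/240000 = 0.4583; (240000−170000)/240000 = 0.2917.
Squared: 0.6267; 0.5017; 0.2101; 0.0851.
Sum = 1.423611; P₂ = 1.423611 / 9 = 0.158.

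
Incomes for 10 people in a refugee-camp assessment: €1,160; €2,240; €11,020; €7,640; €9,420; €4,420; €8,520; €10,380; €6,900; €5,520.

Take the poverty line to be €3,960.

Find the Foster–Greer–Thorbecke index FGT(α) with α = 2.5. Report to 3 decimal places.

0.054

Below z: €1,160, €2,240 (q = 2 of N = 10).
Shortfall ratios: (3960−1160)/3960 = 0.7071; (3960−2240)/3960 = 0.4343.
Raised to α = 2.5: 0.42039; 0.12433.
Sum = 0.544727; FGT(2.5) = 0.544727 / 10 = 0.054.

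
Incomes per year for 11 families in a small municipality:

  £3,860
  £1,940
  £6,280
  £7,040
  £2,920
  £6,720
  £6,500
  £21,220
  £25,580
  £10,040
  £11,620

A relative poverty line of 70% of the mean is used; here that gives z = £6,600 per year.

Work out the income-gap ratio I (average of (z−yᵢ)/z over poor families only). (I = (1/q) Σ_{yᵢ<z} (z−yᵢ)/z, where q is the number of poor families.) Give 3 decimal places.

0.348

Below the line: £1,940, £2,920, £3,860, £6,280, £6,500 (q = 5 of N = 11).
Relative gaps: 0.7061, 0.5576, 0.4152, 0.0485, 0.0152; sum = 1.742424.
I averages over the q = 5 poor units only: 1.742424 / 5 = 0.348.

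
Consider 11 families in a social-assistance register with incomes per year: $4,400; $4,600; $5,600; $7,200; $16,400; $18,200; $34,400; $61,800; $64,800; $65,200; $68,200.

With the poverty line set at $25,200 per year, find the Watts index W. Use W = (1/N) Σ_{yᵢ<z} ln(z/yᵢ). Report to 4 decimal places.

0.6325

Below z: $4,400, $4,600, $5,600, $7,200, $16,400, $18,200 (q = 6 of N = 11).
Log shortfalls: ln(25200/4400) = 1.7452; ln(25200/4600) = 1.7008; ln(25200/5600) = 1.5041; ln(25200/7200) = 1.2528; ln(25200/16400) = 0.4296; ln(25200/18200) = 0.3254.
W = 6.957853 / 11 = 0.6325.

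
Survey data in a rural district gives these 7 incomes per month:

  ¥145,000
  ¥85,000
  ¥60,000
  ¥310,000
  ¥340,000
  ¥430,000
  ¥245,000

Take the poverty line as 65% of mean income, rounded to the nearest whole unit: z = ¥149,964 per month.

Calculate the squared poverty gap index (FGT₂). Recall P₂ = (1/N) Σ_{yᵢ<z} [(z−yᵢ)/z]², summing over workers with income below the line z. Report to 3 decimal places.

Below z: ¥60,000, ¥85,000, ¥145,000 (q = 3 of N = 7).
Shortfall ratios: (149964−60000)/149964 = 0.5999; (149964−85000)/149964 = 0.4332; (149964−145000)/149964 = 0.0331.
Squared: 0.3599; 0.1877; 0.0011.
Sum = 0.548640; P₂ = 0.548640 / 7 = 0.078.

0.078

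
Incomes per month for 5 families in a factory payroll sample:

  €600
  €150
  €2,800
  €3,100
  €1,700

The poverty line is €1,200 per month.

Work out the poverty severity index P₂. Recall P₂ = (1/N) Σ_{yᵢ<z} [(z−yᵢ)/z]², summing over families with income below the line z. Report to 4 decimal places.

Below the line: €150, €600 (q = 2 of N = 5).
Shortfall ratios: (1200−150)/1200 = 0.8750; (1200−600)/1200 = 0.5000.
Squared: 0.7656; 0.2500.
Sum = 1.015625; P₂ = 1.015625 / 5 = 0.2031.

0.2031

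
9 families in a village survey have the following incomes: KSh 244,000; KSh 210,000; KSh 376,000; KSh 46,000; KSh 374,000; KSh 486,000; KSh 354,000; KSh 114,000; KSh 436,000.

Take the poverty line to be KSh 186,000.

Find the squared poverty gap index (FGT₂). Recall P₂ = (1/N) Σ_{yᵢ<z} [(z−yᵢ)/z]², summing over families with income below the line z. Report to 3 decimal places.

Incomes under z: KSh 46,000, KSh 114,000 (q = 2 of N = 9).
Shortfall ratios: (186000−46000)/186000 = 0.7527; (186000−114000)/186000 = 0.3871.
Squared: 0.5665; 0.1498.
Sum = 0.716383; P₂ = 0.716383 / 9 = 0.080.

0.080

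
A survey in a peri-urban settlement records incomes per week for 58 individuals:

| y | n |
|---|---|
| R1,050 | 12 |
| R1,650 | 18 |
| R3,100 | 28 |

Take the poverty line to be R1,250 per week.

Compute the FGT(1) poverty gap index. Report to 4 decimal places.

0.0331

Poor units: 12×R1,050 (q = 12 of N = 58).
Gap ratios (z−y)/z: (1250−1050)/1250 = 0.1600 (×12).
Sum of shortfalls = 1.920000; P₁ averages over all N: 1.920000 / 58 = 0.0331.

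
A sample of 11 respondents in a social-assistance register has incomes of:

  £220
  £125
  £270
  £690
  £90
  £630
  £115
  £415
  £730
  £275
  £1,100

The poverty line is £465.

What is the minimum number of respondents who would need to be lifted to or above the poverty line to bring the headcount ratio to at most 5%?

7

7 of the 11 respondents are poor, so H = 7/11 = 0.636.
A headcount ratio of at most 5% allows at most ⌊0.05 × 11⌋ = 0 poor respondents.
So at least 7 − 0 = 7 must be lifted.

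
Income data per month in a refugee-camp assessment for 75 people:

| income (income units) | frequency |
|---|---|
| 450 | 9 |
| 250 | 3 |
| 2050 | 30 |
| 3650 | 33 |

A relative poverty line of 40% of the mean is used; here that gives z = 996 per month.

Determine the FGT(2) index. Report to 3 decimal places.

0.059

Poor units: 3×250, 9×450 (q = 12 of N = 75).
Normalized shortfalls: (996−250)/996 = 0.7490 (×3); (996−450)/996 = 0.5482 (×9).
Squared: 0.5610 (×3); 0.3005 (×9).
Sum = 4.387623; P₂ = 4.387623 / 75 = 0.059.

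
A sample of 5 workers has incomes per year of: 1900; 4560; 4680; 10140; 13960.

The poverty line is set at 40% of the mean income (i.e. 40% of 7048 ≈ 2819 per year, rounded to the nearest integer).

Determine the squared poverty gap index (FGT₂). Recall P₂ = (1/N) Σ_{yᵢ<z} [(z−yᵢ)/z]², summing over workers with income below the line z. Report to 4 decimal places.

0.0213

Below z: 1900 (q = 1 of N = 5).
Shortfall ratios: (2819−1900)/2819 = 0.3260.
Squared: 0.1063.
Sum = 0.106277; P₂ = 0.106277 / 5 = 0.0213.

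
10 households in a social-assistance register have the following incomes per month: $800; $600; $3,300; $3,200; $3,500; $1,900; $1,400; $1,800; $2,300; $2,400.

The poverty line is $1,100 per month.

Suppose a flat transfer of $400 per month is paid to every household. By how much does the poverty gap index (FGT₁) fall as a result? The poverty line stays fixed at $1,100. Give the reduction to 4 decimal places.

Before: below the line — $600, $800; poverty gap index (FGT₁) = 0.072727.
After the $400 transfer: below the line — $1,000; poverty gap index (FGT₁) = 0.009091.
Reduction = 0.072727 − 0.009091 = 0.0636.

0.0636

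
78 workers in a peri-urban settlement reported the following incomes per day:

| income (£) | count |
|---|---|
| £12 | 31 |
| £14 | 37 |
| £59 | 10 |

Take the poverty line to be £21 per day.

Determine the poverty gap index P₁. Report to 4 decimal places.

Below z: 31×£12, 37×£14 (q = 68 of N = 78).
Shortfall ratios: (21−12)/21 = 0.4286 (×31); (21−14)/21 = 0.3333 (×37).
Σ = 25.619048. Dividing by the full population N = 78 gives P₁ = 0.3284.

0.3284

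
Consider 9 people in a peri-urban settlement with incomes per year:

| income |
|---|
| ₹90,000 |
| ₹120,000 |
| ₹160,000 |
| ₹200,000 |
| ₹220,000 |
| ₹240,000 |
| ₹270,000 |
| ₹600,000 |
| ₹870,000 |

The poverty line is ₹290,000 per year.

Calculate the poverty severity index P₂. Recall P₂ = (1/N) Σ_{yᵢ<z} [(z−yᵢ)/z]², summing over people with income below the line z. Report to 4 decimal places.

0.1344

Poor units: ₹90,000, ₹120,000, ₹160,000, ₹200,000, ₹220,000, ₹240,000, ₹270,000 (q = 7 of N = 9).
Relative gaps: (290000−90000)/290000 = 0.6897; (290000−120000)/290000 = 0.5862; (290000−160000)/290000 = 0.4483; (290000−200000)/290000 = 0.3103; (290000−220000)/290000 = 0.2414; (290000−240000)/290000 = 0.1724; (290000−270000)/290000 = 0.0690.
Squared: 0.4756; 0.3436; 0.2010; 0.0963; 0.0583; 0.0297; 0.0048.
Sum = 1.209275; P₂ = 1.209275 / 9 = 0.1344.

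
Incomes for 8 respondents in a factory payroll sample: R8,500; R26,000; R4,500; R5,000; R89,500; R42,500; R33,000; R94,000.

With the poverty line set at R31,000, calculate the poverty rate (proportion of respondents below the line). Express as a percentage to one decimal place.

4 of the 8 respondents have income below R31,000.
H = 4/8 = 50.0%.

50.0%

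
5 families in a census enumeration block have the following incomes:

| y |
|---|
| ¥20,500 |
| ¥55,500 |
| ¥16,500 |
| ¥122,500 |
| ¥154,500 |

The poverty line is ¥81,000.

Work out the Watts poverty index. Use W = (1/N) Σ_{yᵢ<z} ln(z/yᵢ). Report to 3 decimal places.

Below the line: ¥16,500, ¥20,500, ¥55,500 (q = 3 of N = 5).
Log gaps: ln(81000/16500) = 1.5911; ln(81000/20500) = 1.3740; ln(81000/55500) = 0.3781.
W = 3.343179 / 5 = 0.669.

0.669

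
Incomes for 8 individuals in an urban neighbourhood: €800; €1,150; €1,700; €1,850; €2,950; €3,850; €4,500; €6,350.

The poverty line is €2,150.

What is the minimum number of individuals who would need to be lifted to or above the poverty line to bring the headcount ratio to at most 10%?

4

Currently q = 4 of N = 8 are below the line (H = 0.500).
A headcount ratio of at most 10% allows at most ⌊0.10 × 8⌋ = 0 poor individuals.
So at least 4 − 0 = 4 must be lifted.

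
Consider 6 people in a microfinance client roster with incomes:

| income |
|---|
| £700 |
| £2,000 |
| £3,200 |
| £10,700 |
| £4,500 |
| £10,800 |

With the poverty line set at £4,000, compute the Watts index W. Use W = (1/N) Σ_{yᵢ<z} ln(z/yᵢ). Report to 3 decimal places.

Below z: £700, £2,000, £3,200 (q = 3 of N = 6).
ln(z/y) terms: ln(4000/700) = 1.7430; ln(4000/2000) = 0.6931; ln(4000/3200) = 0.2231.
W = 2.659260 / 6 = 0.443.

0.443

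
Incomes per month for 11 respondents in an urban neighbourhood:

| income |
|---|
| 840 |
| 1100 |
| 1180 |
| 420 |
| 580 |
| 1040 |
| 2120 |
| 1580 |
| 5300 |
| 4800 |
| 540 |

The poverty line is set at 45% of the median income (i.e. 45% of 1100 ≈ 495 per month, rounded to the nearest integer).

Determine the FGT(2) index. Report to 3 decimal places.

Below the line: 420 (q = 1 of N = 11).
Relative gaps: (495−420)/495 = 0.1515.
Squared: 0.0230.
Sum = 0.022957; P₂ = 0.022957 / 11 = 0.002.

0.002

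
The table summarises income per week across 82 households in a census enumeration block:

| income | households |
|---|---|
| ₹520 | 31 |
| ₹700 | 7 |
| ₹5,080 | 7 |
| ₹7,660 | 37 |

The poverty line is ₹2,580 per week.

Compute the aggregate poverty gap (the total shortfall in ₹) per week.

Incomes under z: 31×₹520, 7×₹700 (q = 38 of N = 82).
Individual gaps: 31×(2580−520) = 63860; 7×(2580−700) = 13160.
Aggregate gap = ₹77,020.

₹77,020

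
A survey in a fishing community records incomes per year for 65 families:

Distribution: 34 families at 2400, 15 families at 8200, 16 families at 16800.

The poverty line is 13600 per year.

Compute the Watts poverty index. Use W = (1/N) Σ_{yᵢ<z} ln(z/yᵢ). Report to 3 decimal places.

1.024

Below z: 34×2400, 15×8200 (q = 49 of N = 65).
Log shortfalls: ln(13600/2400) = 1.7346 (×34); ln(13600/8200) = 0.5059 (×15).
W = 66.565470 / 65 = 1.024.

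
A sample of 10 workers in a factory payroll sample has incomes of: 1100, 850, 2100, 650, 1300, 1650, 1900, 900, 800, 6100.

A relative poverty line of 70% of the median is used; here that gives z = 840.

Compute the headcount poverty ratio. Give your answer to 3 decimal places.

0.200

2 of the 10 workers have income below 840.
H = 2/10 = 0.200.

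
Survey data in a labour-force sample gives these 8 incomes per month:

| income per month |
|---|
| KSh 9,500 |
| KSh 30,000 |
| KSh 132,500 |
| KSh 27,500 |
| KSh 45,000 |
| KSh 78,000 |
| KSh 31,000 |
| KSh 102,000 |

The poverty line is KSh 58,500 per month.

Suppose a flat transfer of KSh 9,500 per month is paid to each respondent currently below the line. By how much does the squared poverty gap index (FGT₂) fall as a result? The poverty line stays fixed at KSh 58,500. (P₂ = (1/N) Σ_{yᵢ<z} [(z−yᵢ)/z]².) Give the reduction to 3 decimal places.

Before: below the line — KSh 9,500, KSh 27,500, KSh 30,000, KSh 31,000, KSh 45,000; squared poverty gap index (FGT₂) = 0.18675.
After the KSh 9,500 transfer: below the line — KSh 19,000, KSh 37,000, KSh 39,500, KSh 40,500, KSh 54,500; squared poverty gap index (FGT₂) = 0.09948.
Reduction = 0.18675 − 0.09948 = 0.087.

0.087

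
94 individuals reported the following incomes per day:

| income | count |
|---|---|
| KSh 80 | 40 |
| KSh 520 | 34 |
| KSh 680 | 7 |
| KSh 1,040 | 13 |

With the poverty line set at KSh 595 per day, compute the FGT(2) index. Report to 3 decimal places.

Below the line: 40×KSh 80, 34×KSh 520 (q = 74 of N = 94).
Gap ratios (z−y)/z: (595−80)/595 = 0.8655 (×40); (595−520)/595 = 0.1261 (×34).
Squared: 0.7492 (×40); 0.0159 (×34).
Sum = 30.507026; P₂ = 30.507026 / 94 = 0.325.

0.325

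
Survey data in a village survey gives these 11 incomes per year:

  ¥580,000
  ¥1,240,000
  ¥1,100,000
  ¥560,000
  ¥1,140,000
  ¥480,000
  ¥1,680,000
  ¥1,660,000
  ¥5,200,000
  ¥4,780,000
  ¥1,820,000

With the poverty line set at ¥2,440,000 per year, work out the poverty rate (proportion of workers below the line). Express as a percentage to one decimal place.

81.8%

9 of the 11 workers have income below ¥2,440,000.
H = 9/11 = 81.8%.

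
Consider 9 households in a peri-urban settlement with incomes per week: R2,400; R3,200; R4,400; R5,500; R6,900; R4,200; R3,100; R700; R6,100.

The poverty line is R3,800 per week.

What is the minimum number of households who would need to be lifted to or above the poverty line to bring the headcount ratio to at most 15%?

4 of the 9 households are poor, so H = 4/9 = 0.444.
A headcount ratio of at most 15% allows at most ⌊0.15 × 9⌋ = 1 poor households.
So at least 4 − 1 = 3 must be lifted.

3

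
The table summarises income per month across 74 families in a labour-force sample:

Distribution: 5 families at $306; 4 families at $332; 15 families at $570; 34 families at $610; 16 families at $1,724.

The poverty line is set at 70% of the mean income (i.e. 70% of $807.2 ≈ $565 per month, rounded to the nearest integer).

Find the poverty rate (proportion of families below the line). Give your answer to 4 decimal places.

9 of the 74 families have income below $565.
H = 9/74 = 0.1216.

0.1216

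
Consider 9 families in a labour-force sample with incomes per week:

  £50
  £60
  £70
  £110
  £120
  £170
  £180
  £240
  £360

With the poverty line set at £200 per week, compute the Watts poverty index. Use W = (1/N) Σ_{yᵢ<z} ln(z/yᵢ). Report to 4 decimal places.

Below the line: £50, £60, £70, £110, £120, £170, £180 (q = 7 of N = 9).
ln(z/y) terms: ln(200/50) = 1.3863; ln(200/60) = 1.2040; ln(200/70) = 1.0498; ln(200/110) = 0.5978; ln(200/120) = 0.5108; ln(200/170) = 0.1625; ln(200/180) = 0.1054.
W = 5.016631 / 9 = 0.5574.

0.5574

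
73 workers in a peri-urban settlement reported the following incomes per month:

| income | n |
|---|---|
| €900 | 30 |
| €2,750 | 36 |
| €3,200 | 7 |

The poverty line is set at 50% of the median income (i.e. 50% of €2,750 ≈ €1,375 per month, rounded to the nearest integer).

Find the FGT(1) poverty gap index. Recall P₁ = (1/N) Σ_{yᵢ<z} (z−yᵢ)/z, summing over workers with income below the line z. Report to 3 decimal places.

Below the line: 30×€900 (q = 30 of N = 73).
Gap ratios (z−y)/z: (1375−900)/1375 = 0.3455 (×30).
Sum of shortfalls = 10.363636; P₁ averages over all N: 10.363636 / 73 = 0.142.

0.142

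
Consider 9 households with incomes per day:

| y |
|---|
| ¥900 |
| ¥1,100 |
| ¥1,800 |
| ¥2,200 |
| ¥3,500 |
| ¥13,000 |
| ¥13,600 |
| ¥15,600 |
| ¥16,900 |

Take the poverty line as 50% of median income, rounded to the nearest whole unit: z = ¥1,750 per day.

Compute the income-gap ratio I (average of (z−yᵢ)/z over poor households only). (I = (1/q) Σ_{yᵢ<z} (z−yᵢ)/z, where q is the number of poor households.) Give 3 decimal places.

0.429

Below z: ¥900, ¥1,100 (q = 2 of N = 9).
Shortfall ratios (z−y)/z: 0.4857, 0.3714; sum = 0.857143.
The income-gap ratio divides by q (the poor only): 0.857143 / 2 = 0.429.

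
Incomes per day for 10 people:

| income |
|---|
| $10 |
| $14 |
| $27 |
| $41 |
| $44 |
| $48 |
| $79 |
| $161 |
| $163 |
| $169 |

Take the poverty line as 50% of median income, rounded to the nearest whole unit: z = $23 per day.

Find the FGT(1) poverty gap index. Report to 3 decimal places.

0.096

Incomes under z: $10, $14 (q = 2 of N = 10).
Normalized shortfalls: (23−10)/23 = 0.5652; (23−14)/23 = 0.3913.
Sum of shortfalls = 0.956522; P₁ averages over all N: 0.956522 / 10 = 0.096.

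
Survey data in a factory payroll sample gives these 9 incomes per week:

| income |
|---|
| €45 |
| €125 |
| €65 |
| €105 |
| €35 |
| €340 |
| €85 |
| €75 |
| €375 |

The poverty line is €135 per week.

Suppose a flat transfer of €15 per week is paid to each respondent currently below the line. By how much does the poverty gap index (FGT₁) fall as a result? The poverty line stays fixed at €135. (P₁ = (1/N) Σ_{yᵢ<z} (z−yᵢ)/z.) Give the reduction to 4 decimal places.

0.0823

Before: below the line — €35, €45, €65, €75, €85, €105, €125; poverty gap index (FGT₁) = 0.337449.
After the €15 transfer: below the line — €50, €60, €80, €90, €100, €120; poverty gap index (FGT₁) = 0.255144.
Reduction = 0.337449 − 0.255144 = 0.0823.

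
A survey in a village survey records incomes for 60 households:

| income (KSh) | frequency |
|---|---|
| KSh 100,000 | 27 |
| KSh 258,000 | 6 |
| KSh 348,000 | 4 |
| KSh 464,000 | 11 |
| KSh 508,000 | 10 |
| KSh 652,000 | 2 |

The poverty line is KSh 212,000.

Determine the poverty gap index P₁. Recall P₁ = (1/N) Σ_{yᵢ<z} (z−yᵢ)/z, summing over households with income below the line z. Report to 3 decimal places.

0.238

Poor units: 27×KSh 100,000 (q = 27 of N = 60).
Normalized shortfalls: (212000−100000)/212000 = 0.5283 (×27).
Sum of shortfalls = 14.264151; P₁ averages over all N: 14.264151 / 60 = 0.238.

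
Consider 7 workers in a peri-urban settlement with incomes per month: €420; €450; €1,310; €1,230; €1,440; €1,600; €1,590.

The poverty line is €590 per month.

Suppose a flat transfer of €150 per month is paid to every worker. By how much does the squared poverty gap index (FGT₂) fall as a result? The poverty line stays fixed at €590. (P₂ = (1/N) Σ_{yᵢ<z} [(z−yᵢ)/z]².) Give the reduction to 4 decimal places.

Before: below the line — €420, €450; squared poverty gap index (FGT₂) = 0.019904.
After the €150 transfer: below the line — €570; squared poverty gap index (FGT₂) = 0.000164.
Reduction = 0.019904 − 0.000164 = 0.0197.

0.0197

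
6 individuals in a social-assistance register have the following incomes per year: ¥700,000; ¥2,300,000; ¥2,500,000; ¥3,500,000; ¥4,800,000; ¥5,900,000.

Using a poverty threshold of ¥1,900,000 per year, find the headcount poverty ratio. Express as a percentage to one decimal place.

1 of the 6 individuals have income below ¥1,900,000.
H = 1/6 = 16.7%.

16.7%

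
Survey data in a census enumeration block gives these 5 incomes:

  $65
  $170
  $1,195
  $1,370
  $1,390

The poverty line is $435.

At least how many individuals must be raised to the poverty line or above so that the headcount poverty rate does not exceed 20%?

1

Currently q = 2 of N = 5 are below the line (H = 0.400).
A headcount ratio of at most 20% allows at most ⌊0.20 × 5⌋ = 1 poor individuals.
So at least 2 − 1 = 1 must be lifted.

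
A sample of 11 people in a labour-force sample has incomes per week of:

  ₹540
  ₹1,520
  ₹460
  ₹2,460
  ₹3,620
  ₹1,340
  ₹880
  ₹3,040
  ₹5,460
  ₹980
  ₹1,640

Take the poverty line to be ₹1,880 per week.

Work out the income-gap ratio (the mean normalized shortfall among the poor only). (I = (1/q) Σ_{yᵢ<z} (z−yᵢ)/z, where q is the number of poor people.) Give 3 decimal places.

0.441

Below the line: ₹460, ₹540, ₹880, ₹980, ₹1,340, ₹1,520, ₹1,640 (q = 7 of N = 11).
Relative gaps: 0.7553, 0.7128, 0.5319, 0.4787, 0.2872, 0.1915, 0.1277; sum = 3.085106.
The income-gap ratio divides by q (the poor only): 3.085106 / 7 = 0.441.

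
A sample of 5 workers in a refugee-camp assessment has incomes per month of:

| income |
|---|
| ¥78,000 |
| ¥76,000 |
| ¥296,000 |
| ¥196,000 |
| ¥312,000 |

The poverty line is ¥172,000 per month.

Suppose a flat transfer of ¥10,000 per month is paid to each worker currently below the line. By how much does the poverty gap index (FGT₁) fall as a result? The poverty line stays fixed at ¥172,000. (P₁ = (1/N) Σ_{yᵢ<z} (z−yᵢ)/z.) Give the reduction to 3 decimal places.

0.023

Before: below the line — ¥76,000, ¥78,000; poverty gap index (FGT₁) = 0.22093.
After the ¥10,000 transfer: below the line — ¥86,000, ¥88,000; poverty gap index (FGT₁) = 0.19767.
Reduction = 0.22093 − 0.19767 = 0.023.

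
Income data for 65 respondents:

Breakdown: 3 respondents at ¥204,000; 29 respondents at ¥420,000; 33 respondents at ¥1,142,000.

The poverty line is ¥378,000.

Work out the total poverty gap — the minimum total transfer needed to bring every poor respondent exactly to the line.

¥522,000

Below z: 3×¥204,000 (q = 3 of N = 65).
Individual gaps: 3×(378000−204000) = 522000.
Aggregate gap = ¥522,000.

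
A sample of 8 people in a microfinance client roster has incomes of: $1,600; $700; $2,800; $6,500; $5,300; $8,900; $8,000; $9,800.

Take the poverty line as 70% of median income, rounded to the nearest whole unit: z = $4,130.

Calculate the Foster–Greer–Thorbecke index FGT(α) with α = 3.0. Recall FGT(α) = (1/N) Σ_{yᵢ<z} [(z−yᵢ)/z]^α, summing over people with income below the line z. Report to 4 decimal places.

0.1045

Poor units: $700, $1,600, $2,800 (q = 3 of N = 8).
Shortfall ratios: (4130−700)/4130 = 0.8305; (4130−1600)/4130 = 0.6126; (4130−2800)/4130 = 0.3220.
Raised to α = 3.0: 0.57284; 0.22989; 0.03340.
Sum = 0.836121; FGT(3.0) = 0.836121 / 8 = 0.1045.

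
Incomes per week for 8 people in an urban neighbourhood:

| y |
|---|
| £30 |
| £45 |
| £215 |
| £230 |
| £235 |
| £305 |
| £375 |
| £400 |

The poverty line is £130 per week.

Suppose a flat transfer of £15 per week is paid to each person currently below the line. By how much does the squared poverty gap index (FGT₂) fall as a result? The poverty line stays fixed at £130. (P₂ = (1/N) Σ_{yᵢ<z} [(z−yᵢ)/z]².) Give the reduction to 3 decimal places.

0.038

Before: below the line — £30, £45; squared poverty gap index (FGT₂) = 0.12740.
After the £15 transfer: below the line — £45, £60; squared poverty gap index (FGT₂) = 0.08968.
Reduction = 0.12740 − 0.08968 = 0.038.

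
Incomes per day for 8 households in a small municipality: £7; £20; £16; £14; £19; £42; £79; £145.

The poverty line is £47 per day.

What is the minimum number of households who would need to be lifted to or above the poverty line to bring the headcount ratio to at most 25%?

6 of the 8 households are poor, so H = 6/8 = 0.750.
A headcount ratio of at most 25% allows at most ⌊0.25 × 8⌋ = 2 poor households.
So at least 6 − 2 = 4 must be lifted.

4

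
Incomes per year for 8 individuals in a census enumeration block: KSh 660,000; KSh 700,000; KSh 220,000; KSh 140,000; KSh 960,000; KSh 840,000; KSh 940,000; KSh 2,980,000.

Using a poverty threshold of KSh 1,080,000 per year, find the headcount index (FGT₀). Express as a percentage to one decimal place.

87.5%

7 of the 8 individuals have income below KSh 1,080,000.
H = 7/8 = 87.5%.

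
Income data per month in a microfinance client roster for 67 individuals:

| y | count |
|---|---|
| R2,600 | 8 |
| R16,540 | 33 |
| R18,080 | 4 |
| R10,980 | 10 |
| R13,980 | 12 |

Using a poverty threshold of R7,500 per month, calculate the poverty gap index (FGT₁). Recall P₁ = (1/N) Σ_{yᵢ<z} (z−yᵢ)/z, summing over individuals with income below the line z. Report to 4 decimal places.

0.0780

Poor units: 8×R2,600 (q = 8 of N = 67).
Normalized shortfalls: (7500−2600)/7500 = 0.6533 (×8).
Σ = 5.226667. Dividing by the full population N = 67 gives P₁ = 0.0780.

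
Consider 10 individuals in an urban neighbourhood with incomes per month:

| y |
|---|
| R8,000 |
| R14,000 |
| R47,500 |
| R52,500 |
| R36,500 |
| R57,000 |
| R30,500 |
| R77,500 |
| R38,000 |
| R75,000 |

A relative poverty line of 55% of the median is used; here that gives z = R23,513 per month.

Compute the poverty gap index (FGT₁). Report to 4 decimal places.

0.1064

Poor units: R8,000, R14,000 (q = 2 of N = 10).
Gap ratios (z−y)/z: (23513−8000)/23513 = 0.6598; (23513−14000)/23513 = 0.4046.
Sum of shortfalls = 1.064347; P₁ averages over all N: 1.064347 / 10 = 0.1064.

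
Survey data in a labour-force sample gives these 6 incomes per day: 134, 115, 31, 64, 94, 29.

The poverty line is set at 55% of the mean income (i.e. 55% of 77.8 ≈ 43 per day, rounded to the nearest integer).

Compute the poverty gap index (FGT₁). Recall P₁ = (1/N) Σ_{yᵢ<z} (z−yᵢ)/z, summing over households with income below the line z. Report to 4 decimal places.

0.1008

Below the line: 29, 31 (q = 2 of N = 6).
Shortfall ratios: (43−29)/43 = 0.3256; (43−31)/43 = 0.2791.
Sum of shortfalls = 0.604651; P₁ averages over all N: 0.604651 / 6 = 0.1008.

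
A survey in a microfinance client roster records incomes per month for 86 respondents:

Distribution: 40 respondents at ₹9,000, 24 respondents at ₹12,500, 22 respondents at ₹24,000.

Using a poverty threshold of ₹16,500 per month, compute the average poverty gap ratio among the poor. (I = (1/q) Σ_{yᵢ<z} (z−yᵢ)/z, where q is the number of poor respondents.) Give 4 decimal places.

0.3750

Incomes under z: 40×₹9,000, 24×₹12,500 (q = 64 of N = 86).
Relative gaps: 0.4545 (×40), 0.2424 (×24); sum = 24.000000.
The income-gap ratio divides by q (the poor only): 24.000000 / 64 = 0.3750.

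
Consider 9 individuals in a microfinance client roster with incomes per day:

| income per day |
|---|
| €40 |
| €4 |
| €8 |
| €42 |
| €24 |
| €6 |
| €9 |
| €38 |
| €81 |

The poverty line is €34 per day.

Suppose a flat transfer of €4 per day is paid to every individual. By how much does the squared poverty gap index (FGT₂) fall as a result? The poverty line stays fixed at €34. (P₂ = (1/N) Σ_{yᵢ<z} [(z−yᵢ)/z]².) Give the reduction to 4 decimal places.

0.0838

Before: below the line — €4, €6, €8, €9, €24; squared poverty gap index (FGT₂) = 0.296521.
After the €4 transfer: below the line — €8, €10, €12, €13, €28; squared poverty gap index (FGT₂) = 0.212707.
Reduction = 0.296521 − 0.212707 = 0.0838.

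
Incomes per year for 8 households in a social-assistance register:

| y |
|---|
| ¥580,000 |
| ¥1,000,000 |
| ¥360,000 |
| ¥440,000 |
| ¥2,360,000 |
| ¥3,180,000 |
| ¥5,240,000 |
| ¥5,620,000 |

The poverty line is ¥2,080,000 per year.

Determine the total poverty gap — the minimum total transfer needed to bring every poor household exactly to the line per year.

¥5,940,000

Below the line: ¥360,000, ¥440,000, ¥580,000, ¥1,000,000 (q = 4 of N = 8).
Individual gaps: 2080000−360000 = 1720000; 2080000−440000 = 1640000; 2080000−580000 = 1500000; 2080000−1000000 = 1080000.
Aggregate gap = ¥5,940,000.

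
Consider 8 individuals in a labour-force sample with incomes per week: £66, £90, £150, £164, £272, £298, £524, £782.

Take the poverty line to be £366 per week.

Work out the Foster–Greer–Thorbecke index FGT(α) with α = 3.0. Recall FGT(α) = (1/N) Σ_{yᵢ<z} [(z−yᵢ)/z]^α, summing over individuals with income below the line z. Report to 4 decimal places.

Poor units: £66, £90, £150, £164, £272, £298 (q = 6 of N = 8).
Normalized shortfalls: (366−66)/366 = 0.8197; (366−90)/366 = 0.7541; (366−150)/366 = 0.5902; (366−164)/366 = 0.5519; (366−272)/366 = 0.2568; (366−298)/366 = 0.1858.
Raised to α = 3.0: 0.55071; 0.42883; 0.20555; 0.16812; 0.01694; 0.00641.
Sum = 1.376557; FGT(3.0) = 1.376557 / 8 = 0.1721.

0.1721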